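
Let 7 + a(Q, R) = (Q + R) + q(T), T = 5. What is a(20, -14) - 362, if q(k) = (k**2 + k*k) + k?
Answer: -308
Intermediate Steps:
q(k) = k + 2*k**2 (q(k) = (k**2 + k**2) + k = 2*k**2 + k = k + 2*k**2)
a(Q, R) = 48 + Q + R (a(Q, R) = -7 + ((Q + R) + 5*(1 + 2*5)) = -7 + ((Q + R) + 5*(1 + 10)) = -7 + ((Q + R) + 5*11) = -7 + ((Q + R) + 55) = -7 + (55 + Q + R) = 48 + Q + R)
a(20, -14) - 362 = (48 + 20 - 14) - 362 = 54 - 362 = -308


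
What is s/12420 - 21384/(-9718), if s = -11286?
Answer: 1443629/1117570 ≈ 1.2918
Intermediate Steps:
s/12420 - 21384/(-9718) = -11286/12420 - 21384/(-9718) = -11286*1/12420 - 21384*(-1/9718) = -209/230 + 10692/4859 = 1443629/1117570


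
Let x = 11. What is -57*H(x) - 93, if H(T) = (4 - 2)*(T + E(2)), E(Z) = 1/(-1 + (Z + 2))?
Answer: -1385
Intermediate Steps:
E(Z) = 1/(1 + Z) (E(Z) = 1/(-1 + (2 + Z)) = 1/(1 + Z))
H(T) = 2/3 + 2*T (H(T) = (4 - 2)*(T + 1/(1 + 2)) = 2*(T + 1/3) = 2*(1/3 + T) = 2/3 + 2*T)
-57*H(x) - 93 = -57*(2/3 + 2*11) - 93 = -57*(2/3 + 22) - 93 = -57*68/3 - 93 = -1292 - 93 = -1385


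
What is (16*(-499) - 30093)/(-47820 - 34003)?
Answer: 38077/81823 ≈ 0.46536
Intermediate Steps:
(16*(-499) - 30093)/(-47820 - 34003) = (-7984 - 30093)/(-81823) = -38077*(-1/81823) = 38077/81823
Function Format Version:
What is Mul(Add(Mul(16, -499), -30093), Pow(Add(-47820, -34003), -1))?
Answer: Rational(38077, 81823) ≈ 0.46536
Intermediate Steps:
Mul(Add(Mul(16, -499), -30093), Pow(Add(-47820, -34003), -1)) = Mul(Add(-7984, -30093), Pow(-81823, -1)) = Mul(-38077, Rational(-1, 81823)) = Rational(38077, 81823)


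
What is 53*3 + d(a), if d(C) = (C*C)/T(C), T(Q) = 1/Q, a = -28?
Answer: -21793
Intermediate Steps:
T(Q) = 1/Q
d(C) = C³ (d(C) = (C*C)/(1/C) = C²*C = C³)
53*3 + d(a) = 53*3 + (-28)³ = 159 - 21952 = -21793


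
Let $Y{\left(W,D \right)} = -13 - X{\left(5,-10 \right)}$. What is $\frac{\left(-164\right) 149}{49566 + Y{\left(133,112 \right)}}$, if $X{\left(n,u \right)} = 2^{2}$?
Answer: $- \frac{24436}{49549} \approx -0.49317$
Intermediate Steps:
$X{\left(n,u \right)} = 4$
$Y{\left(W,D \right)} = -17$ ($Y{\left(W,D \right)} = -13 - 4 = -17$)
$\frac{\left(-164\right) 149}{49566 + Y{\left(133,112 \right)}} = \frac{\left(-164\right) 149}{49566 - 17} = - \frac{24436}{49549}$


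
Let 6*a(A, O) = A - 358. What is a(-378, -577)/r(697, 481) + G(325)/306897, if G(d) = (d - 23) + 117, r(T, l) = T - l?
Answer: -4694441/8286219 ≈ -0.56654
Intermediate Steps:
a(A, O) = -179/3 + A/6 (a(A, O) = (A - 358)/6 = (-358 + A)/6 = -179/3 + A/6)
G(d) = 94 + d (G(d) = (-23 + d) + 117 = 94 + d)
a(-378, -577)/r(697, 481) + G(325)/306897 = (-179/3 + (⅙)*(-378))/(697 - 1*481) + (94 + 325)/306897 = (-179/3 - 63)/(697 - 481) + 419*(1/306897) = -368/3/216 + 419/306897 = -368/3*1/216 + 419/306897 = -46/81 + 419/306897 = -4694441/8286219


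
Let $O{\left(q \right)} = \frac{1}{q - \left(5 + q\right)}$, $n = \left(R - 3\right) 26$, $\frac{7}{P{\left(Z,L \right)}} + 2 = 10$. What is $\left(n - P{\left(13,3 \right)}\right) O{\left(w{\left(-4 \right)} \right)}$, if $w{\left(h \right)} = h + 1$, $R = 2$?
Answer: $\frac{43}{8} \approx 5.375$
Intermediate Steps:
$P{\left(Z,L \right)} = \frac{7}{8}$ ($P{\left(Z,L \right)} = \frac{7}{-2 + 10} = \frac{7}{8}$)
$w{\left(h \right)} = 1 + h$
$n = -26$ ($n = \left(2 - 3\right) 26 = \left(-1\right) 26 = -26$)
$O{\left(q \right)} = - \frac{1}{5}$ ($O{\left(q \right)} = \frac{1}{-5} = - \frac{1}{5}$)
$\left(n - P{\left(13,3 \right)}\right) O{\left(w{\left(-4 \right)} \right)} = \left(-26 - \frac{7}{8}\right) \left(- \frac{1}{5}\right) = \left(- \frac{215}{8}\right) \left(- \frac{1}{5}\right) = \frac{43}{8}$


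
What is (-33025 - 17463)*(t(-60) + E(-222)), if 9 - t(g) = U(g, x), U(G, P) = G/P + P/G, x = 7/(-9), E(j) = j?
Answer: 13843670758/945 ≈ 1.4649e+7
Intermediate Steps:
x = -7/9 (x = 7*(-1/9) = -7/9 ≈ -0.77778)
t(g) = 9 + 7/(9*g) + 9*g/7 (t(g) = 9 - (g/(-7/9) - 7/(9*g)) = 9 - (g*(-9/7) - 7/(9*g)) = 9 - (-9*g/7 - 7/(9*g)) = 9 + (7/(9*g) + 9*g/7) = 9 + 7/(9*g) + 9*g/7)
(-33025 - 17463)*(t(-60) + E(-222)) = (-33025 - 17463)*((1/63)*(49 + 81*(-60)*(7 - 60))/(-60) - 222) = -50488*((1/63)*(-1/60)*(49 + 81*(-60)*(-53)) - 222) = -50488*((1/63)*(-1/60)*(49 + 257580) - 222) = -50488*((1/63)*(-1/60)*257629 - 222) = -50488*(-257629/3780 - 222) = -50488*(-1096789/3780) = 13843670758/945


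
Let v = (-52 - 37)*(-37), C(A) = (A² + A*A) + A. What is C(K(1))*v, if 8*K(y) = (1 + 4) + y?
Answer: 49395/8 ≈ 6174.4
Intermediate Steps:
K(y) = 5/8 + y/8 (K(y) = ((1 + 4) + y)/8 = (5 + y)/8 = 5/8 + y/8)
C(A) = A + 2*A² (C(A) = (A² + A²) + A = 2*A² + A = A + 2*A²)
v = 3293 (v = -89*(-37) = 3293)
C(K(1))*v = ((5/8 + (⅛)*1)*(1 + 2*(5/8 + (⅛)*1)))*3293 = ((5/8 + ⅛)*(1 + 2*(5/8 + ⅛)))*3293 = (3*(1 + 2*(¾))/4)*3293 = (3*(1 + 3/2)/4)*3293 = ((¾)*(5/2))*3293 = (15/8)*3293 = 49395/8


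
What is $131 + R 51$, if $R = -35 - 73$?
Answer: $-5377$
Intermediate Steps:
$R = -108$
$131 + R 51 = 131 - 5508 = -5377$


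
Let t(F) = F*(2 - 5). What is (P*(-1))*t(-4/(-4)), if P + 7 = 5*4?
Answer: 39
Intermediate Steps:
P = 13 (P = -7 + 5*4 = -7 + 20 = 13)
t(F) = -3*F (t(F) = F*(-3) = -3*F)
(P*(-1))*t(-4/(-4)) = (13*(-1))*(-(-12)/(-4)) = -(-39)*(-4*(-1/4)) = -(-39) = -13*(-3) = 39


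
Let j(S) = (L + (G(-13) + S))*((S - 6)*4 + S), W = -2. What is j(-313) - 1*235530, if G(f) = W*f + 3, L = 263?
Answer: -202161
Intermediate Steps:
G(f) = 3 - 2*f (G(f) = -2*f + 3 = 3 - 2*f)
j(S) = (-24 + 5*S)*(292 + S) (j(S) = (263 + ((3 - 2*(-13)) + S))*((S - 6)*4 + S) = (263 + ((3 + 26) + S))*((-6 + S)*4 + S) = (263 + (29 + S))*((-24 + 4*S) + S) = (292 + S)*(-24 + 5*S) = (-24 + 5*S)*(292 + S))
j(-313) - 1*235530 = (-7008 + 5*(-313)² + 1436*(-313)) - 1*235530 = (-7008 + 5*97969 - 449468) - 235530 = (-7008 + 489845 - 449468) - 235530 = 33369 - 235530 = -202161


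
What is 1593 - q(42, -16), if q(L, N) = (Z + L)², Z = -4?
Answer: 149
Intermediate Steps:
q(L, N) = (-4 + L)²
1593 - q(42, -16) = 1593 - (-4 + 42)² = 1593 - 1*38² = 1593 - 1*1444 = 1593 - 1444 = 149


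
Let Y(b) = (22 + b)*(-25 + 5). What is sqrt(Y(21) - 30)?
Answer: I*sqrt(890) ≈ 29.833*I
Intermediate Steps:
Y(b) = -440 - 20*b (Y(b) = (22 + b)*(-20) = -440 - 20*b)
sqrt(Y(21) - 30) = sqrt((-440 - 20*21) - 30) = sqrt((-440 - 420) - 30) = sqrt(-860 - 30) = sqrt(-890) = I*sqrt(890)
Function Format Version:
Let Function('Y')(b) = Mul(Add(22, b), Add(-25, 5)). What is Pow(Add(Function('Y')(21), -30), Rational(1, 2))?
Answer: Mul(I, Pow(890, Rational(1, 2))) ≈ Mul(29.833, I)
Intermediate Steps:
Function('Y')(b) = Add(-440, Mul(-20, b)) (Function('Y')(b) = Mul(Add(22, b), -20) = Add(-440, Mul(-20, b)))
Pow(Add(Function('Y')(21), -30), Rational(1, 2)) = Pow(Add(Add(-440, Mul(-20, 21)), -30), Rational(1, 2)) = Pow(Add(Add(-440, -420), -30), Rational(1, 2)) = Pow(Add(-860, -30), Rational(1, 2)) = Pow(-890, Rational(1, 2)) = Mul(I, Pow(890, Rational(1, 2)))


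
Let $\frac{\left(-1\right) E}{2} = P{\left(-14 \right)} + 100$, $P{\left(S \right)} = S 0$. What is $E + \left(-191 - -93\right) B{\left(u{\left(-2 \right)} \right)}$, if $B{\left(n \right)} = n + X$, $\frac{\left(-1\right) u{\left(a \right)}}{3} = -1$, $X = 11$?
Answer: $-1572$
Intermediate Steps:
$P{\left(S \right)} = 0$
$u{\left(a \right)} = 3$ ($u{\left(a \right)} = \left(-3\right) \left(-1\right) = 3$)
$B{\left(n \right)} = 11 + n$ ($B{\left(n \right)} = n + 11 = 11 + n$)
$E = -200$ ($E = - 2 \left(0 + 100\right) = \left(-2\right) 100 = -200$)
$E + \left(-191 - -93\right) B{\left(u{\left(-2 \right)} \right)} = -200 + \left(-191 - -93\right) \left(11 + 3\right) = -200 + \left(-191 + 93\right) 14 = -200 - 1372 = -1572$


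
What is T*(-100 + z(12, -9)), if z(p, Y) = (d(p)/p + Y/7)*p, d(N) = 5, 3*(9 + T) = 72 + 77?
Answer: -94306/21 ≈ -4490.8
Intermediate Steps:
T = 122/3 (T = -9 + (72 + 77)/3 = -9 + (⅓)*149 = -9 + 149/3 = 122/3 ≈ 40.667)
z(p, Y) = p*(5/p + Y/7) (z(p, Y) = (5/p + Y/7)*p = p*(5/p + Y/7))
T*(-100 + z(12, -9)) = 122*(-100 + (5 + (⅐)*(-9)*12))/3 = 122*(-100 + (5 - 108/7))/3 = 122*(-100 - 73/7)/3 = (122/3)*(-773/7) = -94306/21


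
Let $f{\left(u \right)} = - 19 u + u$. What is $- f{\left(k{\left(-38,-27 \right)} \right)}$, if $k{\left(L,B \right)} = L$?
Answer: $-684$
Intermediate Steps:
$f{\left(u \right)} = - 18 u$
$- f{\left(k{\left(-38,-27 \right)} \right)} = - \left(-18\right) \left(-38\right) = \left(-1\right) 684 = -684$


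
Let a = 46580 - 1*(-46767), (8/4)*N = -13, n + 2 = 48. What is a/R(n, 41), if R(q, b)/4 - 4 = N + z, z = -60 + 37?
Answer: -5491/6 ≈ -915.17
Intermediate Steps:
n = 46 (n = -2 + 48 = 46)
z = -23
N = -13/2 (N = (½)*(-13) = -13/2 ≈ -6.5000)
R(q, b) = -102 (R(q, b) = 16 + 4*(-13/2 - 23) = 16 + 4*(-59/2) = 16 - 118 = -102)
a = 93347 (a = 46580 + 46767 = 93347)
a/R(n, 41) = 93347/(-102) = 93347*(-1/102) = -5491/6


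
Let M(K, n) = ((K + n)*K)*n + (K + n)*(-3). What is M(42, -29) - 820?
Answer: -16693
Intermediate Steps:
M(K, n) = -3*K - 3*n + K*n*(K + n) (M(K, n) = (K*(K + n))*n + (-3*K - 3*n) = K*n*(K + n) + (-3*K - 3*n) = -3*K - 3*n + K*n*(K + n))
M(42, -29) - 820 = (-3*42 - 3*(-29) + 42*(-29)² - 29*42²) - 820 = (-126 + 87 + 42*841 - 29*1764) - 820 = (-126 + 87 + 35322 - 51156) - 820 = -15873 - 820 = -16693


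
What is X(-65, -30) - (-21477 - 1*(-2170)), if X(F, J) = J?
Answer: 19277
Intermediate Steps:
X(-65, -30) - (-21477 - 1*(-2170)) = -30 - (-21477 - 1*(-2170)) = -30 - (-21477 + 2170) = -30 - 1*(-19307) = -30 + 19307 = 19277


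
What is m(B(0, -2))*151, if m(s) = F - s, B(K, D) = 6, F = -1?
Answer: -1057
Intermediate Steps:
m(s) = -1 - s
m(B(0, -2))*151 = (-1 - 1*6)*151 = (-1 - 6)*151 = -7*151 = -1057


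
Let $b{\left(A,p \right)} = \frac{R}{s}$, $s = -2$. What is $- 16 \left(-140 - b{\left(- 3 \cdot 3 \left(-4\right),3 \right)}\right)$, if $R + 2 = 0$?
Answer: $2256$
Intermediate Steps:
$R = -2$ ($R = -2 + 0 = -2$)
$b{\left(A,p \right)} = 1$ ($b{\left(A,p \right)} = - \frac{2}{-2} = \left(-2\right) \left(- \frac{1}{2}\right) = 1$)
$- 16 \left(-140 - b{\left(- 3 \cdot 3 \left(-4\right),3 \right)}\right) = - 16 \left(-140 - 1\right) = \left(-16\right) \left(-141\right) = 2256$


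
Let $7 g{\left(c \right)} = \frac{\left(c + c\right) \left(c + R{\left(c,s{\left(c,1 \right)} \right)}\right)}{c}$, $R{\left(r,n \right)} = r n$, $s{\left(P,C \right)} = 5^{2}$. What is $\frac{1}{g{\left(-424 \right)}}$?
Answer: $- \frac{7}{22048} \approx -0.00031749$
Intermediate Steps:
$s{\left(P,C \right)} = 25$
$R{\left(r,n \right)} = n r$
$g{\left(c \right)} = \frac{52 c}{7}$ ($g{\left(c \right)} = \frac{\left(c + c\right) \left(c + 25 c\right) \frac{1}{c}}{7} = \frac{2 c 26 c \frac{1}{c}}{7} = \frac{52 c^{2} \frac{1}{c}}{7} = \frac{52 c}{7}$)
$\frac{1}{g{\left(-424 \right)}} = \frac{1}{\frac{52}{7} \left(-424\right)} = \frac{1}{- \frac{22048}{7}} = - \frac{7}{22048}$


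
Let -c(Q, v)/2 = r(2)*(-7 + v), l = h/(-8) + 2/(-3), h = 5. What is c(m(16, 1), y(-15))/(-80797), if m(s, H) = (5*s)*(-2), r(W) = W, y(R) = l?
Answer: -199/484782 ≈ -0.00041049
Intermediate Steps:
l = -31/24 (l = 5/(-8) + 2/(-3) = 5*(-⅛) + 2*(-⅓) = -5/8 - ⅔ = -31/24 ≈ -1.2917)
y(R) = -31/24
m(s, H) = -10*s
c(Q, v) = 28 - 4*v (c(Q, v) = -4*(-7 + v) = -2*(-14 + 2*v) = 28 - 4*v)
c(m(16, 1), y(-15))/(-80797) = (28 - 4*(-31/24))/(-80797) = (28 + 31/6)*(-1/80797) = (199/6)*(-1/80797) = -199/484782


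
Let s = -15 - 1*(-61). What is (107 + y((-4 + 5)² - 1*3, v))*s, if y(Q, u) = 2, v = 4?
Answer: 5014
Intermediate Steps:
s = 46 (s = -15 + 61 = 46)
(107 + y((-4 + 5)² - 1*3, v))*s = (107 + 2)*46 = 109*46 = 5014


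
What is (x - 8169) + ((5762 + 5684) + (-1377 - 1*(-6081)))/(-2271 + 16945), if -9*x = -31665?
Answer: -102341599/22011 ≈ -4649.6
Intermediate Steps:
x = 10555/3 (x = -⅑*(-31665) = 10555/3 ≈ 3518.3)
(x - 8169) + ((5762 + 5684) + (-1377 - 1*(-6081)))/(-2271 + 16945) = (10555/3 - 8169) + ((5762 + 5684) + (-1377 - 1*(-6081)))/(-2271 + 16945) = -13952/3 + (11446 + (-1377 + 6081))/14674 = -13952/3 + (11446 + 4704)*(1/14674) = -13952/3 + 16150*(1/14674) = -13952/3 + 8075/7337 = -102341599/22011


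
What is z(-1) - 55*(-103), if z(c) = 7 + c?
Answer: 5671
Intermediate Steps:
z(-1) - 55*(-103) = (7 - 1) - 55*(-103) = 6 + 5665 = 5671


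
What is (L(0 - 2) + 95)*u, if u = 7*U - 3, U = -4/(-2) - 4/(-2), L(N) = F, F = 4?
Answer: 2475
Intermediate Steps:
L(N) = 4
U = 4 (U = -4*(-½) - 4*(-½) = 2 + 2 = 4)
u = 25 (u = 7*4 - 3 = 28 - 3 = 25)
(L(0 - 2) + 95)*u = (4 + 95)*25 = 99*25 = 2475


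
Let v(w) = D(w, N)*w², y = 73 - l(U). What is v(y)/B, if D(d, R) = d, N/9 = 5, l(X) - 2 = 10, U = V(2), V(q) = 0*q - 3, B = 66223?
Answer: 226981/66223 ≈ 3.4275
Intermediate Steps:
V(q) = -3 (V(q) = 0 - 3 = -3)
U = -3
l(X) = 12 (l(X) = 2 + 10 = 12)
N = 45 (N = 9*5 = 45)
y = 61 (y = 73 - 1*12 = 73 - 12 = 61)
v(w) = w³ (v(w) = w*w² = w³)
v(y)/B = 61³/66223 = 226981*(1/66223) = 226981/66223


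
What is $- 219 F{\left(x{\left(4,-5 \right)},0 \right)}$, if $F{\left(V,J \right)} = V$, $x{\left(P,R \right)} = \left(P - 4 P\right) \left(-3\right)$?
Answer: $-7884$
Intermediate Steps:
$x{\left(P,R \right)} = 9 P$ ($x{\left(P,R \right)} = - 3 P \left(-3\right) = 9 P$)
$- 219 F{\left(x{\left(4,-5 \right)},0 \right)} = - 219 \cdot 9 \cdot 4 = \left(-219\right) 36 = -7884$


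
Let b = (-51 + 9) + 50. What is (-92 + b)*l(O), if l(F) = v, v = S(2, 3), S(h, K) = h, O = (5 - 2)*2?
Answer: -168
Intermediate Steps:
b = 8 (b = -42 + 50 = 8)
O = 6 (O = 3*2 = 6)
v = 2
l(F) = 2
(-92 + b)*l(O) = (-92 + 8)*2 = -84*2 = -168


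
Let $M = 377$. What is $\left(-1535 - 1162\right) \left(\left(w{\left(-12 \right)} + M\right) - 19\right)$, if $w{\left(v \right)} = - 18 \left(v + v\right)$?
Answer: $-2130630$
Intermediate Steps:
$w{\left(v \right)} = - 36 v$ ($w{\left(v \right)} = - 18 \cdot 2 v = - 36 v$)
$\left(-1535 - 1162\right) \left(\left(w{\left(-12 \right)} + M\right) - 19\right) = \left(-1535 - 1162\right) \left(\left(\left(-36\right) \left(-12\right) + 377\right) - 19\right) = - 2697 \left(\left(432 + 377\right) - 19\right) = - 2697 \left(809 - 19\right) = \left(-2697\right) 790 = -2130630$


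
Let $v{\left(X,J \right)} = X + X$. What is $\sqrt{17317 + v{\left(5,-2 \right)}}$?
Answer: $\sqrt{17327} \approx 131.63$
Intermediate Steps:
$v{\left(X,J \right)} = 2 X$
$\sqrt{17317 + v{\left(5,-2 \right)}} = \sqrt{17317 + 2 \cdot 5} = \sqrt{17317 + 10} = \sqrt{17327}$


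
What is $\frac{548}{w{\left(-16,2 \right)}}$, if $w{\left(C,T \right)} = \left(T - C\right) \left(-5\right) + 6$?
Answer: $- \frac{137}{21} \approx -6.5238$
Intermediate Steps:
$w{\left(C,T \right)} = 6 - 5 T + 5 C$ ($w{\left(C,T \right)} = \left(- 5 T + 5 C\right) + 6 = 6 - 5 T + 5 C$)
$\frac{548}{w{\left(-16,2 \right)}} = \frac{548}{6 - 10 + 5 \left(-16\right)} = \frac{548}{6 - 10 - 80} = \frac{548}{-84} = 548 \left(- \frac{1}{84}\right) = - \frac{137}{21}$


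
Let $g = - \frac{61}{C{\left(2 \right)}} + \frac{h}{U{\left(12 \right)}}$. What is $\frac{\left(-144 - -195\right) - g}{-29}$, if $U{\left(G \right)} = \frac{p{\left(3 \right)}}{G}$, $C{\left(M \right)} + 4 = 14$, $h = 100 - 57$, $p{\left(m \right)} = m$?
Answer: $\frac{1149}{290} \approx 3.9621$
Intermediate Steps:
$h = 43$ ($h = 100 - 57 = 43$)
$C{\left(M \right)} = 10$ ($C{\left(M \right)} = -4 + 14 = 10$)
$U{\left(G \right)} = \frac{3}{G}$
$g = \frac{1659}{10}$ ($g = - \frac{61}{10} + \frac{43}{3 \cdot \frac{1}{12}} = \left(-61\right) \frac{1}{10} + \frac{43}{3 \cdot \frac{1}{12}} = - \frac{61}{10} + 43 \frac{1}{\frac{1}{4}} = - \frac{61}{10} + 43 \cdot 4 = - \frac{61}{10} + 172 = \frac{1659}{10} \approx 165.9$)
$\frac{\left(-144 - -195\right) - g}{-29} = \frac{\left(-144 - -195\right) - \frac{1659}{10}}{-29} = \left(\left(-144 + 195\right) - \frac{1659}{10}\right) \left(- \frac{1}{29}\right) = \left(51 - \frac{1659}{10}\right) \left(- \frac{1}{29}\right) = \left(- \frac{1149}{10}\right) \left(- \frac{1}{29}\right) = \frac{1149}{290}$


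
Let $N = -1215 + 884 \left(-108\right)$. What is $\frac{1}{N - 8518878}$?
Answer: $- \frac{1}{8615565} \approx -1.1607 \cdot 10^{-7}$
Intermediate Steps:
$N = -96687$ ($N = -1215 - 95472 = -96687$)
$\frac{1}{N - 8518878} = \frac{1}{-96687 - 8518878} = \frac{1}{-8615565} = - \frac{1}{8615565}$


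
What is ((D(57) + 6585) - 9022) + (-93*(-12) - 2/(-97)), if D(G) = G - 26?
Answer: -125128/97 ≈ -1290.0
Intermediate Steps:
D(G) = -26 + G
((D(57) + 6585) - 9022) + (-93*(-12) - 2/(-97)) = (((-26 + 57) + 6585) - 9022) + (-93*(-12) - 2/(-97)) = ((31 + 6585) - 9022) + (1116 - 2*(-1/97)) = (6616 - 9022) + (1116 + 2/97) = -2406 + 108254/97 = -125128/97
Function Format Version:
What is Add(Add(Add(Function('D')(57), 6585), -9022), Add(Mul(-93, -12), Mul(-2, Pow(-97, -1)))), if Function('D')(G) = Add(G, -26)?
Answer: Rational(-125128, 97) ≈ -1290.0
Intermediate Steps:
Function('D')(G) = Add(-26, G)
Add(Add(Add(Function('D')(57), 6585), -9022), Add(Mul(-93, -12), Mul(-2, Pow(-97, -1)))) = Add(Add(Add(Add(-26, 57), 6585), -9022), Add(Mul(-93, -12), Mul(-2, Pow(-97, -1)))) = Add(Add(Add(31, 6585), -9022), Add(1116, Mul(-2, Rational(-1, 97)))) = Add(Add(6616, -9022), Add(1116, Rational(2, 97))) = Add(-2406, Rational(108254, 97)) = Rational(-125128, 97)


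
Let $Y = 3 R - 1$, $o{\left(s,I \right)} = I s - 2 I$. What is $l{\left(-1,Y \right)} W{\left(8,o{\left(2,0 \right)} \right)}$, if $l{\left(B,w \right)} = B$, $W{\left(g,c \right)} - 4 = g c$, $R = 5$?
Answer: $-4$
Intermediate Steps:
$o{\left(s,I \right)} = - 2 I + I s$
$W{\left(g,c \right)} = 4 + c g$ ($W{\left(g,c \right)} = 4 + g c = 4 + c g$)
$Y = 14$ ($Y = 3 \cdot 5 - 1 = 15 - 1 = 14$)
$l{\left(-1,Y \right)} W{\left(8,o{\left(2,0 \right)} \right)} = - (4 + 0 \left(-2 + 2\right) 8) = - (4 + 0 \cdot 0 \cdot 8) = - (4 + 0 \cdot 8) = - (4 + 0) = \left(-1\right) 4 = -4$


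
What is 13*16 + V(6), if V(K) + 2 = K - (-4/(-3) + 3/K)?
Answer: 1261/6 ≈ 210.17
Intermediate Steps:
V(K) = -10/3 + K - 3/K (V(K) = -2 + (K - (-4/(-3) + 3/K)) = -2 + (K - (-4*(-1/3) + 3/K)) = -2 + (K - (4/3 + 3/K)) = -2 + (K + (-4/3 - 3/K)) = -2 + (-4/3 + K - 3/K) = -10/3 + K - 3/K)
13*16 + V(6) = 13*16 + (-10/3 + 6 - 3/6) = 208 + (-10/3 + 6 - 3*1/6) = 208 + (-10/3 + 6 - 1/2) = 208 + 13/6 = 1261/6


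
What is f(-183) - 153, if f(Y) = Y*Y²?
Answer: -6128640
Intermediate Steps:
f(Y) = Y³
f(-183) - 153 = (-183)³ - 153 = -6128487 - 153 = -6128640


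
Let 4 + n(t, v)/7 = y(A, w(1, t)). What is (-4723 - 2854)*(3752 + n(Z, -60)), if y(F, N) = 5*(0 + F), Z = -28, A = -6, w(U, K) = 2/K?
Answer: -26625578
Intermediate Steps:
y(F, N) = 5*F
n(t, v) = -238 (n(t, v) = -28 + 7*(5*(-6)) = -28 + 7*(-30) = -28 - 210 = -238)
(-4723 - 2854)*(3752 + n(Z, -60)) = (-4723 - 2854)*(3752 - 238) = -7577*3514 = -26625578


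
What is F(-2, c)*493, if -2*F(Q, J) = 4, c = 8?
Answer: -986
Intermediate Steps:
F(Q, J) = -2 (F(Q, J) = -½*4 = -2)
F(-2, c)*493 = -2*493 = -986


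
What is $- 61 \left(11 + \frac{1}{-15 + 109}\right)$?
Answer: $- \frac{63135}{94} \approx -671.65$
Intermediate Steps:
$- 61 \left(11 + \frac{1}{-15 + 109}\right) = - 61 \left(11 + \frac{1}{94}\right) = \left(-61\right) \frac{1035}{94} = - \frac{63135}{94}$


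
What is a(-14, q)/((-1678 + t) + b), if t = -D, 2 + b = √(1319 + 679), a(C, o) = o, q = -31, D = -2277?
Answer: -6169/118137 + 31*√222/118137 ≈ -0.048309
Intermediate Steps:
b = -2 + 3*√222 (b = -2 + √(1319 + 679) = -2 + √1998 = -2 + 3*√222 ≈ 42.699)
t = 2277 (t = -1*(-2277) = 2277)
a(-14, q)/((-1678 + t) + b) = -31/((-1678 + 2277) + (-2 + 3*√222)) = -31/(599 + (-2 + 3*√222)) = -31/(597 + 3*√222)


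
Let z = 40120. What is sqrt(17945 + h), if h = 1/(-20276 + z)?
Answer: sqrt(14600123821)/902 ≈ 133.96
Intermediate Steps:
h = 1/19844 (h = 1/(-20276 + 40120) = 1/19844 ≈ 5.0393e-5)
sqrt(17945 + h) = sqrt(17945 + 1/19844) = sqrt(356100581/19844) = sqrt(14600123821)/902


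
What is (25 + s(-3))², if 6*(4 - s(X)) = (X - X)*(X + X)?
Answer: 841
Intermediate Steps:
s(X) = 4 (s(X) = 4 - (X - X)*(X + X)/6 = 4 - 0*2*X = 4 - ⅙*0 = 4 + 0 = 4)
(25 + s(-3))² = (25 + 4)² = 29² = 841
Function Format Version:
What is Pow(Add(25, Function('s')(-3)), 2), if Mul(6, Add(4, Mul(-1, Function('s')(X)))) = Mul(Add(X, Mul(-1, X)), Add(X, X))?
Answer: 841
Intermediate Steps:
Function('s')(X) = 4 (Function('s')(X) = Add(4, Mul(Rational(-1, 6), Mul(Add(X, Mul(-1, X)), Add(X, X)))) = Add(4, Mul(Rational(-1, 6), Mul(0, Mul(2, X)))) = Add(4, Mul(Rational(-1, 6), 0)) = Add(4, 0) = 4)
Pow(Add(25, Function('s')(-3)), 2) = Pow(Add(25, 4), 2) = Pow(29, 2) = 841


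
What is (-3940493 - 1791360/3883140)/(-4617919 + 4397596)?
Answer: 85008265441/4753028079 ≈ 17.885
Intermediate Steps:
(-3940493 - 1791360/3883140)/(-4617919 + 4397596) = (-3940493 - 1791360*1/3883140)/(-220323) = (-3940493 - 9952/21573)*(-1/220323) = -85008265441/21573*(-1/220323) = 85008265441/4753028079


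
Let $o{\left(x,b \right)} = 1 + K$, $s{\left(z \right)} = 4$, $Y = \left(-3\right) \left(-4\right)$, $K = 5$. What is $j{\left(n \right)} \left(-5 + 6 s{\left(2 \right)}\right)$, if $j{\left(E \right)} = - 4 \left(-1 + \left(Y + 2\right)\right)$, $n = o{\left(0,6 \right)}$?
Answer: $-988$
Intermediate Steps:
$Y = 12$
$o{\left(x,b \right)} = 6$ ($o{\left(x,b \right)} = 1 + 5 = 6$)
$n = 6$
$j{\left(E \right)} = -52$ ($j{\left(E \right)} = - 4 \left(-1 + \left(12 + 2\right)\right) = - 4 \left(-1 + 14\right) = \left(-4\right) 13 = -52$)
$j{\left(n \right)} \left(-5 + 6 s{\left(2 \right)}\right) = - 52 \left(-5 + 6 \cdot 4\right) = - 52 \left(-5 + 24\right) = \left(-52\right) 19 = -988$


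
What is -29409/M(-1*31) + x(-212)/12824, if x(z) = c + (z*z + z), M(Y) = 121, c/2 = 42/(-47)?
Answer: -2183905879/9116261 ≈ -239.56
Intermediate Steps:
c = -84/47 (c = 2*(42/(-47)) = 2*(42*(-1/47)) = 2*(-42/47) = -84/47 ≈ -1.7872)
x(z) = -84/47 + z + z² (x(z) = -84/47 + (z*z + z) = -84/47 + (z² + z) = -84/47 + (z + z²) = -84/47 + z + z²)
-29409/M(-1*31) + x(-212)/12824 = -29409/121 + (-84/47 - 212 + (-212)²)/12824 = -29409*1/121 + (-84/47 - 212 + 44944)*(1/12824) = -29409/121 + (2102320/47)*(1/12824) = -29409/121 + 262790/75341 = -2183905879/9116261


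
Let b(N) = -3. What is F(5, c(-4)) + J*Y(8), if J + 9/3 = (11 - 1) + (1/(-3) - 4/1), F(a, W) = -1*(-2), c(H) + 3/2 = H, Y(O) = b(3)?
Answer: -6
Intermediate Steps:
Y(O) = -3
c(H) = -3/2 + H
F(a, W) = 2
J = 8/3 (J = -3 + ((11 - 1) + (1/(-3) - 4/1)) = -3 + (10 + (1*(-⅓) - 4*1)) = -3 + (10 + (-⅓ - 4)) = -3 + (10 - 13/3) = -3 + 17/3 = 8/3 ≈ 2.6667)
F(5, c(-4)) + J*Y(8) = 2 + (8/3)*(-3) = 2 - 8 = -6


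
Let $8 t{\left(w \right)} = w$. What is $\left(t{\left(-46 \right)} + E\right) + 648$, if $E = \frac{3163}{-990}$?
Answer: $\frac{1265329}{1980} \approx 639.05$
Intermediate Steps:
$t{\left(w \right)} = \frac{w}{8}$
$E = - \frac{3163}{990}$ ($E = 3163 \left(- \frac{1}{990}\right) = - \frac{3163}{990} \approx -3.195$)
$\left(t{\left(-46 \right)} + E\right) + 648 = \left(\frac{1}{8} \left(-46\right) - \frac{3163}{990}\right) + 648 = \left(- \frac{23}{4} - \frac{3163}{990}\right) + 648 = - \frac{17711}{1980} + 648 = \frac{1265329}{1980}$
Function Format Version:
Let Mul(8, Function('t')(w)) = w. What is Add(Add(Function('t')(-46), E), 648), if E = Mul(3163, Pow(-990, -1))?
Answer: Rational(1265329, 1980) ≈ 639.05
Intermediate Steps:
Function('t')(w) = Mul(Rational(1, 8), w)
E = Rational(-3163, 990) (E = Mul(3163, Rational(-1, 990)) = Rational(-3163, 990) ≈ -3.1950)
Add(Add(Function('t')(-46), E), 648) = Add(Add(Mul(Rational(1, 8), -46), Rational(-3163, 990)), 648) = Add(Add(Rational(-23, 4), Rational(-3163, 990)), 648) = Add(Rational(-17711, 1980), 648) = Rational(1265329, 1980)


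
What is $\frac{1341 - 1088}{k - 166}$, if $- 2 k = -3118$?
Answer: $\frac{253}{1393} \approx 0.18162$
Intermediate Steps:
$k = 1559$ ($k = \left(- \frac{1}{2}\right) \left(-3118\right) = 1559$)
$\frac{1341 - 1088}{k - 166} = \frac{1341 - 1088}{1559 - 166} = \frac{253}{1393}$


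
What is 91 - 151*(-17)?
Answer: 2658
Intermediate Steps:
91 - 151*(-17) = 91 + 2567 = 2658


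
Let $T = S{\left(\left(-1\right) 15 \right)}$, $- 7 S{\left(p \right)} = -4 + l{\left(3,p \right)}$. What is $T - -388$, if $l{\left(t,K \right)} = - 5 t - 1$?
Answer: $\frac{2736}{7} \approx 390.86$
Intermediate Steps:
$l{\left(t,K \right)} = -1 - 5 t$
$S{\left(p \right)} = \frac{20}{7}$ ($S{\left(p \right)} = - \frac{-4 - 16}{7} = \left(- \frac{1}{7}\right) \left(-20\right) = \frac{20}{7}$)
$T = \frac{20}{7} \approx 2.8571$
$T - -388 = \frac{20}{7} - -388 = \frac{20}{7} + 388 = \frac{2736}{7}$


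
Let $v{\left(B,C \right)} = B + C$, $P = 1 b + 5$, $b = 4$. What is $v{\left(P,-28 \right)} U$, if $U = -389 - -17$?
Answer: $7068$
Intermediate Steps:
$U = -372$ ($U = -389 + 17 = -372$)
$P = 9$ ($P = 1 \cdot 4 + 5 = 4 + 5 = 9$)
$v{\left(P,-28 \right)} U = \left(9 - 28\right) \left(-372\right) = \left(-19\right) \left(-372\right) = 7068$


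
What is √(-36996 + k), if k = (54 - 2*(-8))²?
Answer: 4*I*√2006 ≈ 179.15*I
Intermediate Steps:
k = 4900 (k = (54 + 16)² = 70² = 4900)
√(-36996 + k) = √(-36996 + 4900) = √(-32096) = 4*I*√2006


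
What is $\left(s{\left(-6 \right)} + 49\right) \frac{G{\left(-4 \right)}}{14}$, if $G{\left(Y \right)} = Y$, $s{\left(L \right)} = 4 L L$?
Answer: $- \frac{386}{7} \approx -55.143$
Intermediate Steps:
$s{\left(L \right)} = 4 L^{2}$
$\left(s{\left(-6 \right)} + 49\right) \frac{G{\left(-4 \right)}}{14} = \left(4 \left(-6\right)^{2} + 49\right) \left(- \frac{4}{14}\right) = \left(4 \cdot 36 + 49\right) \left(\left(-4\right) \frac{1}{14}\right) = \left(144 + 49\right) \left(- \frac{2}{7}\right) = 193 \left(- \frac{2}{7}\right) = - \frac{386}{7}$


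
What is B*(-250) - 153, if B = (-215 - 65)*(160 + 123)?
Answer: 19809847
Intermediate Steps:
B = -79240 (B = -280*283 = -79240)
B*(-250) - 153 = -79240*(-250) - 153 = 19810000 - 153 = 19809847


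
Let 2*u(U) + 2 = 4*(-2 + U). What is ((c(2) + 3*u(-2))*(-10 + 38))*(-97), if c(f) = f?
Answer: 67900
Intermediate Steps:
u(U) = -5 + 2*U (u(U) = -1 + (4*(-2 + U))/2 = -1 + (-8 + 4*U)/2 = -1 + (-4 + 2*U) = -5 + 2*U)
((c(2) + 3*u(-2))*(-10 + 38))*(-97) = ((2 + 3*(-5 + 2*(-2)))*(-10 + 38))*(-97) = ((2 + 3*(-5 - 4))*28)*(-97) = ((2 + 3*(-9))*28)*(-97) = ((2 - 27)*28)*(-97) = -25*28*(-97) = -700*(-97) = 67900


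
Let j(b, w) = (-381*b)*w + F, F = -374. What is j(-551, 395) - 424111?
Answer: 82498260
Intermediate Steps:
j(b, w) = -374 - 381*b*w (j(b, w) = (-381*b)*w - 374 = -381*b*w - 374 = -374 - 381*b*w)
j(-551, 395) - 424111 = (-374 - 381*(-551)*395) - 424111 = (-374 + 82922745) - 424111 = 82922371 - 424111 = 82498260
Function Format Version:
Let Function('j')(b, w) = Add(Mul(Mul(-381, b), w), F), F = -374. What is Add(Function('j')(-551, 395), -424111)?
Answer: 82498260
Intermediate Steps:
Function('j')(b, w) = Add(-374, Mul(-381, b, w)) (Function('j')(b, w) = Add(Mul(Mul(-381, b), w), -374) = Add(Mul(-381, b, w), -374) = Add(-374, Mul(-381, b, w)))
Add(Function('j')(-551, 395), -424111) = Add(Add(-374, Mul(-381, -551, 395)), -424111) = Add(Add(-374, 82922745), -424111) = Add(82922371, -424111) = 82498260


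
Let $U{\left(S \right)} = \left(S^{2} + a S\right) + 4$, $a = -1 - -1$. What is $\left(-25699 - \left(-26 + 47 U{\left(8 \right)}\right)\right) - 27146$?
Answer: $-56015$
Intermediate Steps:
$a = 0$ ($a = -1 + 1 = 0$)
$U{\left(S \right)} = 4 + S^{2}$ ($U{\left(S \right)} = \left(S^{2} + 0 S\right) + 4 = \left(S^{2} + 0\right) + 4 = S^{2} + 4 = 4 + S^{2}$)
$\left(-25699 - \left(-26 + 47 U{\left(8 \right)}\right)\right) - 27146 = \left(-25699 + \left(- 47 \left(4 + 8^{2}\right) + 26\right)\right) - 27146 = \left(-25699 + \left(- 47 \left(4 + 64\right) + 26\right)\right) - 27146 = \left(-25699 + \left(\left(-47\right) 68 + 26\right)\right) - 27146 = \left(-25699 + \left(-3196 + 26\right)\right) - 27146 = \left(-25699 - 3170\right) - 27146 = -28869 - 27146 = -56015$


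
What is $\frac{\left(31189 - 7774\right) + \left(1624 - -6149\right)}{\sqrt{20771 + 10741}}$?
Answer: $\frac{2599 \sqrt{7878}}{1313} \approx 175.69$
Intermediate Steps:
$\frac{\left(31189 - 7774\right) + \left(1624 - -6149\right)}{\sqrt{20771 + 10741}} = \frac{23415 + \left(1624 + 6149\right)}{\sqrt{31512}} = \frac{23415 + 7773}{2 \sqrt{7878}} = 31188 \frac{\sqrt{7878}}{15756} = \frac{2599 \sqrt{7878}}{1313}$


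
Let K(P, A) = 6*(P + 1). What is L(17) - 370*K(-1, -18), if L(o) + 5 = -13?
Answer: -18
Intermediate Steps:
L(o) = -18 (L(o) = -5 - 13 = -18)
K(P, A) = 6 + 6*P (K(P, A) = 6*(1 + P) = 6 + 6*P)
L(17) - 370*K(-1, -18) = -18 - 370*(6 + 6*(-1)) = -18 - 370*(6 - 6) = -18 - 370*0 = -18 + 0 = -18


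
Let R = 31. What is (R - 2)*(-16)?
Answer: -464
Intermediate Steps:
(R - 2)*(-16) = (31 - 2)*(-16) = 29*(-16) = -464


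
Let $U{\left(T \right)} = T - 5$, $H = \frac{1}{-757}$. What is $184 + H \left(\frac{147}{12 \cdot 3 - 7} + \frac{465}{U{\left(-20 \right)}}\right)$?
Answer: $\frac{20198722}{109765} \approx 184.02$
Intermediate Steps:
$H = - \frac{1}{757} \approx -0.001321$
$U{\left(T \right)} = -5 + T$
$184 + H \left(\frac{147}{12 \cdot 3 - 7} + \frac{465}{U{\left(-20 \right)}}\right) = 184 - \frac{\frac{147}{12 \cdot 3 - 7} + \frac{465}{-5 - 20}}{757} = 184 - \frac{\frac{147}{36 - 7} + \frac{465}{-25}}{757} = 184 - \frac{\frac{147}{29} + 465 \left(- \frac{1}{25}\right)}{757} = 184 - \frac{147 \cdot \frac{1}{29} - \frac{93}{5}}{757} = 184 - \frac{\frac{147}{29} - \frac{93}{5}}{757} = 184 - - \frac{1962}{109765} = 184 + \frac{1962}{109765} = \frac{20198722}{109765}$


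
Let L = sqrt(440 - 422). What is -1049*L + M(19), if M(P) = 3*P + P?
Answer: 76 - 3147*sqrt(2) ≈ -4374.5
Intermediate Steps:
L = 3*sqrt(2) (L = sqrt(18) = 3*sqrt(2) ≈ 4.2426)
M(P) = 4*P
-1049*L + M(19) = -3147*sqrt(2) + 4*19 = -3147*sqrt(2) + 76 = 76 - 3147*sqrt(2)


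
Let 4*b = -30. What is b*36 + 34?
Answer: -236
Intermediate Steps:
b = -15/2 (b = (¼)*(-30) = -15/2 ≈ -7.5000)
b*36 + 34 = -15/2*36 + 34 = -270 + 34 = -236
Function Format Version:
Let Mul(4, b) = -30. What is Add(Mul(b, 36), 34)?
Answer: -236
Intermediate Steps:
b = Rational(-15, 2) (b = Mul(Rational(1, 4), -30) = Rational(-15, 2) ≈ -7.5000)
Add(Mul(b, 36), 34) = Add(Mul(Rational(-15, 2), 36), 34) = Add(-270, 34) = -236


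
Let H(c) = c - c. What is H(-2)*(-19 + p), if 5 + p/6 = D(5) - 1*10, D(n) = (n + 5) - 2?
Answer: 0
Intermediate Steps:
H(c) = 0
D(n) = 3 + n (D(n) = (5 + n) - 2 = 3 + n)
p = -42 (p = -30 + 6*((3 + 5) - 1*10) = -30 + 6*(8 - 10) = -30 + 6*(-2) = -30 - 12 = -42)
H(-2)*(-19 + p) = 0*(-19 - 42) = 0*(-61) = 0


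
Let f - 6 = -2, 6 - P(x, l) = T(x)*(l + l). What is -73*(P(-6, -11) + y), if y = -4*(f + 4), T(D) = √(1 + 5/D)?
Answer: 1898 - 803*√6/3 ≈ 1242.4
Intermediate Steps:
P(x, l) = 6 - 2*l*√((5 + x)/x) (P(x, l) = 6 - √((5 + x)/x)*(l + l) = 6 - √((5 + x)/x)*2*l = 6 - 2*l*√((5 + x)/x))
f = 4 (f = 6 - 2 = 4)
y = -32 (y = -4*(4 + 4) = -4*8 = -32)
-73*(P(-6, -11) + y) = -73*((6 - 2*(-11)*√((5 - 6)/(-6))) - 32) = -73*((6 - 2*(-11)*√(-⅙*(-1))) - 32) = -73*((6 - 2*(-11)*√(⅙)) - 32) = -73*((6 - 2*(-11)*√6/6) - 32) = -73*((6 + 11*√6/3) - 32) = -73*(-26 + 11*√6/3) = 1898 - 803*√6/3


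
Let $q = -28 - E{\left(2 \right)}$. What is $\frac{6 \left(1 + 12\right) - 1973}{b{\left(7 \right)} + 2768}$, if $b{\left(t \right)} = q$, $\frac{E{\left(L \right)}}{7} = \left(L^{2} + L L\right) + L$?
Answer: $- \frac{379}{534} \approx -0.70974$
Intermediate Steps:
$E{\left(L \right)} = 7 L + 14 L^{2}$ ($E{\left(L \right)} = 7 \left(\left(L^{2} + L L\right) + L\right) = 7 \left(\left(L^{2} + L^{2}\right) + L\right) = 7 \left(2 L^{2} + L\right) = 7 \left(L + 2 L^{2}\right) = 7 L + 14 L^{2}$)
$q = -98$ ($q = -28 - 7 \cdot 2 \left(1 + 2 \cdot 2\right) = -28 - 7 \cdot 2 \left(1 + 4\right) = -28 - 7 \cdot 2 \cdot 5 = -28 - 70 = -98$)
$b{\left(t \right)} = -98$
$\frac{6 \left(1 + 12\right) - 1973}{b{\left(7 \right)} + 2768} = \frac{6 \left(1 + 12\right) - 1973}{-98 + 2768} = \frac{6 \cdot 13 - 1973}{2670} = \left(78 - 1973\right) \frac{1}{2670} = \left(-1895\right) \frac{1}{2670} = - \frac{379}{534}$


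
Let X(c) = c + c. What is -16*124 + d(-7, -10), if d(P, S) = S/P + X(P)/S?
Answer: -69341/35 ≈ -1981.2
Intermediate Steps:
X(c) = 2*c
d(P, S) = S/P + 2*P/S (d(P, S) = S/P + (2*P)/S = S/P + 2*P/S)
-16*124 + d(-7, -10) = -16*124 + (-10/(-7) + 2*(-7)/(-10)) = -1984 + (-10*(-1/7) + 2*(-7)*(-1/10)) = -1984 + (10/7 + 7/5) = -1984 + 99/35 = -69341/35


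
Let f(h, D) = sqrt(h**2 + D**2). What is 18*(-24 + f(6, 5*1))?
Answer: -432 + 18*sqrt(61) ≈ -291.42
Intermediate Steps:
f(h, D) = sqrt(D**2 + h**2)
18*(-24 + f(6, 5*1)) = 18*(-24 + sqrt((5*1)**2 + 6**2)) = 18*(-24 + sqrt(5**2 + 36)) = 18*(-24 + sqrt(25 + 36)) = 18*(-24 + sqrt(61)) = -432 + 18*sqrt(61)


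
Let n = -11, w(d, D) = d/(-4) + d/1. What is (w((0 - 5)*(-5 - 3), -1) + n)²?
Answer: 361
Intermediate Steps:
w(d, D) = 3*d/4 (w(d, D) = d*(-¼) + d*1 = -d/4 + d = 3*d/4)
(w((0 - 5)*(-5 - 3), -1) + n)² = (3*((0 - 5)*(-5 - 3))/4 - 11)² = (3*(-5*(-8))/4 - 11)² = ((¾)*40 - 11)² = (30 - 11)² = 19² = 361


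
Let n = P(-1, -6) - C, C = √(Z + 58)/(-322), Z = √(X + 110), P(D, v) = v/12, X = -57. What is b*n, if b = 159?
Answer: -159/2 + 159*√(58 + √53)/322 ≈ -75.510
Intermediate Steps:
P(D, v) = v/12 (P(D, v) = v*(1/12) = v/12)
Z = √53 (Z = √(-57 + 110) = √53 ≈ 7.2801)
C = -√(58 + √53)/322 (C = √(√53 + 58)/(-322) = √(58 + √53)*(-1/322) = -√(58 + √53)/322 ≈ -0.025092)
n = -½ + √(58 + √53)/322 (n = (1/12)*(-6) - (-1)*√(58 + √53)/322 = -½ + √(58 + √53)/322 ≈ -0.47491)
b*n = 159*(-½ + √(58 + √53)/322) = -159/2 + 159*√(58 + √53)/322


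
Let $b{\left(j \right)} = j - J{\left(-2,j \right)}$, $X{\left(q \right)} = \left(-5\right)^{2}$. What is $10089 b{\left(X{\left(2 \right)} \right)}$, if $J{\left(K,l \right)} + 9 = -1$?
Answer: $353115$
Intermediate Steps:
$J{\left(K,l \right)} = -10$ ($J{\left(K,l \right)} = -9 - 1 = -10$)
$X{\left(q \right)} = 25$
$b{\left(j \right)} = 10 + j$ ($b{\left(j \right)} = j - -10 = j + 10 = 10 + j$)
$10089 b{\left(X{\left(2 \right)} \right)} = 10089 \left(10 + 25\right) = 10089 \cdot 35 = 353115$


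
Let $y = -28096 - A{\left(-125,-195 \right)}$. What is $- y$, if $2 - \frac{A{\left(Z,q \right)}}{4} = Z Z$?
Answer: $-34396$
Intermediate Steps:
$A{\left(Z,q \right)} = 8 - 4 Z^{2}$ ($A{\left(Z,q \right)} = 8 - 4 Z Z = 8 - 4 Z^{2}$)
$y = 34396$ ($y = -28096 - \left(8 - 4 \left(-125\right)^{2}\right) = -28096 - \left(8 - 62500\right) = -28096 - -62492 = -28096 + 62492 = 34396$)
$- y = \left(-1\right) 34396 = -34396$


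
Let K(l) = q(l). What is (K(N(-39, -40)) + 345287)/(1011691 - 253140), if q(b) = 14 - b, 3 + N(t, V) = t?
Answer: 345343/758551 ≈ 0.45527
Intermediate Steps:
N(t, V) = -3 + t
K(l) = 14 - l
(K(N(-39, -40)) + 345287)/(1011691 - 253140) = ((14 - (-3 - 39)) + 345287)/(1011691 - 253140) = ((14 - 1*(-42)) + 345287)/758551 = ((14 + 42) + 345287)*(1/758551) = (56 + 345287)*(1/758551) = 345343*(1/758551) = 345343/758551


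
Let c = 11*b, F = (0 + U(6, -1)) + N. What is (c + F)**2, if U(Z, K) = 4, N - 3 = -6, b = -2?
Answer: 441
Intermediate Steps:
N = -3 (N = 3 - 6 = -3)
F = 1 (F = (0 + 4) - 3 = 4 - 3 = 1)
c = -22 (c = 11*(-2) = -22)
(c + F)**2 = (-22 + 1)**2 = (-21)**2 = 441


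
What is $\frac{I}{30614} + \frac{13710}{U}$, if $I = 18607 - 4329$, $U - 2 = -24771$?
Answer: $- \frac{33033079}{379139083} \approx -0.087126$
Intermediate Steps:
$U = -24769$ ($U = 2 - 24771 = -24769$)
$I = 14278$ ($I = 18607 - 4329 = 14278$)
$\frac{I}{30614} + \frac{13710}{U} = \frac{14278}{30614} + \frac{13710}{-24769} = 14278 \cdot \frac{1}{30614} + 13710 \left(- \frac{1}{24769}\right) = \frac{7139}{15307} - \frac{13710}{24769} = - \frac{33033079}{379139083}$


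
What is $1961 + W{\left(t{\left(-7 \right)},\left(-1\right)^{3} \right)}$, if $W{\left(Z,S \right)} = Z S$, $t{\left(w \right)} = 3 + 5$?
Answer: $1953$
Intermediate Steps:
$t{\left(w \right)} = 8$
$W{\left(Z,S \right)} = S Z$
$1961 + W{\left(t{\left(-7 \right)},\left(-1\right)^{3} \right)} = 1961 + \left(-1\right)^{3} \cdot 8 = 1961 - 8 = 1953$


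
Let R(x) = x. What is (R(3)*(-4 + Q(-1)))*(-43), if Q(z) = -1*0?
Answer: 516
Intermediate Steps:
Q(z) = 0
(R(3)*(-4 + Q(-1)))*(-43) = (3*(-4 + 0))*(-43) = (3*(-4))*(-43) = -12*(-43) = 516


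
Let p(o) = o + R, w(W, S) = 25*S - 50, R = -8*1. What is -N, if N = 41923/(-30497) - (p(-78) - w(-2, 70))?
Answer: -54425719/30497 ≈ -1784.6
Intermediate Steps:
R = -8
w(W, S) = -50 + 25*S
p(o) = -8 + o (p(o) = o - 8 = -8 + o)
N = 54425719/30497 (N = 41923/(-30497) - ((-8 - 78) - (-50 + 25*70)) = 41923*(-1/30497) - (-86 - (-50 + 1750)) = -41923/30497 - (-86 - 1*1700) = -41923/30497 - (-86 - 1700) = -41923/30497 - 1*(-1786) = -41923/30497 + 1786 = 54425719/30497 ≈ 1784.6)
-N = -1*54425719/30497 = -54425719/30497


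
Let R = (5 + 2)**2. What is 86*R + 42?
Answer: 4256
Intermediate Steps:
R = 49 (R = 7**2 = 49)
86*R + 42 = 86*49 + 42 = 4214 + 42 = 4256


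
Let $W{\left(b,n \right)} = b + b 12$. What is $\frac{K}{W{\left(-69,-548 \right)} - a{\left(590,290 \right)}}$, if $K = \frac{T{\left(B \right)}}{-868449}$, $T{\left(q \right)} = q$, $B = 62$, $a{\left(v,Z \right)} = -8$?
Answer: $\frac{62}{772051161} \approx 8.0306 \cdot 10^{-8}$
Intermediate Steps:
$W{\left(b,n \right)} = 13 b$ ($W{\left(b,n \right)} = b + 12 b = 13 b$)
$K = - \frac{62}{868449}$ ($K = \frac{62}{-868449} = 62 \left(- \frac{1}{868449}\right) = - \frac{62}{868449} \approx -7.1392 \cdot 10^{-5}$)
$\frac{K}{W{\left(-69,-548 \right)} - a{\left(590,290 \right)}} = - \frac{62}{868449 \left(13 \left(-69\right) - -8\right)} = - \frac{62}{868449 \left(-897 + 8\right)} = - \frac{62}{868449 \left(-889\right)} = \left(- \frac{62}{868449}\right) \left(- \frac{1}{889}\right) = \frac{62}{772051161}$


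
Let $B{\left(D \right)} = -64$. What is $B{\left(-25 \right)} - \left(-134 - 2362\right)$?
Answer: $2432$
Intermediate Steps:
$B{\left(-25 \right)} - \left(-134 - 2362\right) = -64 - \left(-134 - 2362\right) = -64 - -2496 = -64 + 2496 = 2432$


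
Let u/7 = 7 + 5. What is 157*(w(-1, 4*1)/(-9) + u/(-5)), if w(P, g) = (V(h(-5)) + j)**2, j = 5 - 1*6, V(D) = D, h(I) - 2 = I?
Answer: -131252/45 ≈ -2916.7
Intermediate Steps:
h(I) = 2 + I
u = 84 (u = 7*(7 + 5) = 7*12 = 84)
j = -1 (j = 5 - 6 = -1)
w(P, g) = 16 (w(P, g) = ((2 - 5) - 1)**2 = (-3 - 1)**2 = (-4)**2 = 16)
157*(w(-1, 4*1)/(-9) + u/(-5)) = 157*(16/(-9) + 84/(-5)) = 157*(16*(-1/9) + 84*(-1/5)) = 157*(-16/9 - 84/5) = 157*(-836/45) = -131252/45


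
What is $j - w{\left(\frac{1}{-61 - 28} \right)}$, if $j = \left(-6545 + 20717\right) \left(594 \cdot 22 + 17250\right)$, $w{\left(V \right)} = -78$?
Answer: $429666774$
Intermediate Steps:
$j = 429666696$ ($j = 14172 \left(13068 + 17250\right) = 14172 \cdot 30318 = 429666696$)
$j - w{\left(\frac{1}{-61 - 28} \right)} = 429666696 - -78 = 429666696 + 78 = 429666774$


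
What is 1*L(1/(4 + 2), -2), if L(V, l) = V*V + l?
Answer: -71/36 ≈ -1.9722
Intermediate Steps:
L(V, l) = l + V² (L(V, l) = V² + l = l + V²)
1*L(1/(4 + 2), -2) = 1*(-2 + (1/(4 + 2))²) = 1*(-2 + (1/6)²) = 1*(-2 + (⅙)²) = 1*(-2 + 1/36) = 1*(-71/36) = -71/36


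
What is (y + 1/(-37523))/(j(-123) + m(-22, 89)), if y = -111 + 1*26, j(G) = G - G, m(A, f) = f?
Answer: -3189456/3339547 ≈ -0.95506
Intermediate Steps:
j(G) = 0
y = -85 (y = -111 + 26 = -85)
(y + 1/(-37523))/(j(-123) + m(-22, 89)) = (-85 + 1/(-37523))/(0 + 89) = (-85 - 1/37523)/89 = -3189456/37523*1/89 = -3189456/3339547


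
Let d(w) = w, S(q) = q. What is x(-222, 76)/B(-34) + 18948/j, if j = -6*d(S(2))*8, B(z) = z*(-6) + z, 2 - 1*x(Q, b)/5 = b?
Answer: -27139/136 ≈ -199.55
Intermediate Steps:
x(Q, b) = 10 - 5*b
B(z) = -5*z (B(z) = -6*z + z = -5*z)
j = -96 (j = -6*2*8 = -12*8 = -96)
x(-222, 76)/B(-34) + 18948/j = (10 - 5*76)/((-5*(-34))) + 18948/(-96) = (10 - 380)/170 + 18948*(-1/96) = -370*1/170 - 1579/8 = -37/17 - 1579/8 = -27139/136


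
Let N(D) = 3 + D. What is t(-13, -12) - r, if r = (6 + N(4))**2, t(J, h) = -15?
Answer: -184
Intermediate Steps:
r = 169 (r = (6 + (3 + 4))**2 = (6 + 7)**2 = 13**2 = 169)
t(-13, -12) - r = -15 - 1*169 = -15 - 169 = -184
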